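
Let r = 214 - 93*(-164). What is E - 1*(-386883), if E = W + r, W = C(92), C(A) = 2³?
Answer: 402357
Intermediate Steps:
C(A) = 8
W = 8
r = 15466 (r = 214 + 15252 = 15466)
E = 15474 (E = 8 + 15466 = 15474)
E - 1*(-386883) = 15474 - 1*(-386883) = 15474 + 386883 = 402357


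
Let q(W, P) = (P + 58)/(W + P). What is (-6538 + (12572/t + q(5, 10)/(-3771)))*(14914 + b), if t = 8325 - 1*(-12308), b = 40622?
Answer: -141243356958867488/389035215 ≈ -3.6306e+8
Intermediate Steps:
t = 20633 (t = 8325 + 12308 = 20633)
q(W, P) = (58 + P)/(P + W)
(-6538 + (12572/t + q(5, 10)/(-3771)))*(14914 + b) = (-6538 + (12572/20633 + ((58 + 10)/(10 + 5))/(-3771)))*(14914 + 40622) = (-6538 + (12572*(1/20633) + (68/15)*(-1/3771)))*55536 = (-6538 + (12572/20633 + ((1/15)*68)*(-1/3771)))*55536 = (-6538 + (12572/20633 + (68/15)*(-1/3771)))*55536 = (-6538 + (12572/20633 - 68/56565))*55536 = (-6538 + 709732136/1167105645)*55536 = -7629826974874/1167105645*55536 = -141243356958867488/389035215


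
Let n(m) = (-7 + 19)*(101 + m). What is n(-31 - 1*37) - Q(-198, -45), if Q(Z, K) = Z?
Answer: 594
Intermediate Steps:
n(m) = 1212 + 12*m (n(m) = 12*(101 + m) = 1212 + 12*m)
n(-31 - 1*37) - Q(-198, -45) = (1212 + 12*(-31 - 1*37)) - 1*(-198) = (1212 + 12*(-31 - 37)) + 198 = (1212 + 12*(-68)) + 198 = (1212 - 816) + 198 = 396 + 198 = 594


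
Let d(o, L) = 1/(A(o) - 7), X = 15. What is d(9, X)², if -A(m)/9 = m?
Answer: 1/7744 ≈ 0.00012913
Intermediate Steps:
A(m) = -9*m
d(o, L) = 1/(-7 - 9*o) (d(o, L) = 1/(-9*o - 7) = 1/(-7 - 9*o))
d(9, X)² = (-1/(7 + 9*9))² = (-1/(7 + 81))² = (-1/88)² = 1/7744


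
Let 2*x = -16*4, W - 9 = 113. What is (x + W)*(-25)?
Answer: -2250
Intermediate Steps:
W = 122 (W = 9 + 113 = 122)
x = -32 (x = (-16*4)/2 = (½)*(-64) = -32)
(x + W)*(-25) = (-32 + 122)*(-25) = 90*(-25) = -2250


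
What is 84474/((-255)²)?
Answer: 9386/7225 ≈ 1.2991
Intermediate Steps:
84474/((-255)²) = 84474/65025 = 84474*(1/65025) = 9386/7225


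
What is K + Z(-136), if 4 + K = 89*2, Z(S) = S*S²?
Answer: -2515282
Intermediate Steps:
Z(S) = S³
K = 174 (K = -4 + 89*2 = -4 + 178 = 174)
K + Z(-136) = 174 + (-136)³ = 174 - 2515456 = -2515282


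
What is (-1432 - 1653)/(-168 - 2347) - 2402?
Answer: -1207589/503 ≈ -2400.8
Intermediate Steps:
(-1432 - 1653)/(-168 - 2347) - 2402 = -3085/(-2515) - 2402 = -3085*(-1/2515) - 2402 = 617/503 - 2402 = -1207589/503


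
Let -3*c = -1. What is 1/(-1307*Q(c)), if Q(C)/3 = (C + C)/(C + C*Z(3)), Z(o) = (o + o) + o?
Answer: -5/3921 ≈ -0.0012752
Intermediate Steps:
c = 1/3 (c = -1/3*(-1) = 1/3 ≈ 0.33333)
Z(o) = 3*o (Z(o) = 2*o + o = 3*o)
Q(C) = 3/5 (Q(C) = 3*((C + C)/(C + C*(3*3))) = 3*((2*C)/(C + C*9)) = 3*((2*C)/(C + 9*C)) = 3*((2*C)/((10*C))) = 3*((2*C)*(1/(10*C))) = 3*(1/5) = 3/5)
1/(-1307*Q(c)) = 1/(-1307*3/5) = 1/(-3921/5) = -5/3921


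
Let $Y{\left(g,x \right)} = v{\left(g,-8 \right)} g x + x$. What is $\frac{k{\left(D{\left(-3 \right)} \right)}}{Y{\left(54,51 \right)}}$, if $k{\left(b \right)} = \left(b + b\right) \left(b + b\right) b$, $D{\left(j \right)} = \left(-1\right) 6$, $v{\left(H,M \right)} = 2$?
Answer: $- \frac{288}{1853} \approx -0.15542$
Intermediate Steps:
$D{\left(j \right)} = -6$
$Y{\left(g,x \right)} = x + 2 g x$ ($Y{\left(g,x \right)} = 2 g x + x = x + 2 g x$)
$k{\left(b \right)} = 4 b^{3}$ ($k{\left(b \right)} = 2 b 2 b b = 4 b^{2} b = 4 b^{3}$)
$\frac{k{\left(D{\left(-3 \right)} \right)}}{Y{\left(54,51 \right)}} = \frac{4 \left(-6\right)^{3}}{51 \left(1 + 2 \cdot 54\right)} = \frac{4 \left(-216\right)}{51 \left(1 + 108\right)} = - \frac{864}{51 \cdot 109} = - \frac{864}{5559} = \left(-864\right) \frac{1}{5559} = - \frac{288}{1853}$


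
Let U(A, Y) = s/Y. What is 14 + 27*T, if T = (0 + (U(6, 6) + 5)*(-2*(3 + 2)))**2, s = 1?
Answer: 72089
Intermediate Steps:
U(A, Y) = 1/Y
T = 24025/9 (T = (0 + (1/6 + 5)*(-2*(3 + 2)))**2 = (0 + (1/6 + 5)*(-2*5))**2 = (0 + (31/6)*(-10))**2 = (0 - 155/3)**2 = (-155/3)**2 = 24025/9 ≈ 2669.4)
14 + 27*T = 14 + 27*(24025/9) = 14 + 72075 = 72089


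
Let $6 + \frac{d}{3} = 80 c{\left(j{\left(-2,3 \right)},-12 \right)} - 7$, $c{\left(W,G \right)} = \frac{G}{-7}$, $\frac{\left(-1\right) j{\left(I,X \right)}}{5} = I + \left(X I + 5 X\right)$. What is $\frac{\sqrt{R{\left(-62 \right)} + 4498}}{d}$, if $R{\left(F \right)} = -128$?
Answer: $\frac{7 \sqrt{4370}}{2607} \approx 0.1775$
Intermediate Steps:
$j{\left(I,X \right)} = - 25 X - 5 I - 5 I X$ ($j{\left(I,X \right)} = - 5 \left(I + \left(X I + 5 X\right)\right) = - 5 \left(I + \left(I X + 5 X\right)\right) = - 5 \left(I + \left(5 X + I X\right)\right) = - 5 \left(I + 5 X + I X\right) = - 25 X - 5 I - 5 I X$)
$c{\left(W,G \right)} = - \frac{G}{7}$ ($c{\left(W,G \right)} = G \left(- \frac{1}{7}\right) = - \frac{G}{7}$)
$d = \frac{2607}{7}$ ($d = -18 + 3 \left(80 \left(\left(- \frac{1}{7}\right) \left(-12\right)\right) - 7\right) = -18 + 3 \left(80 \cdot \frac{12}{7} - 7\right) = -18 + 3 \left(\frac{960}{7} - 7\right) = -18 + 3 \cdot \frac{911}{7} = -18 + \frac{2733}{7} = \frac{2607}{7} \approx 372.43$)
$\frac{\sqrt{R{\left(-62 \right)} + 4498}}{d} = \frac{\sqrt{-128 + 4498}}{\frac{2607}{7}} = \sqrt{4370} \cdot \frac{7}{2607} = \frac{7 \sqrt{4370}}{2607}$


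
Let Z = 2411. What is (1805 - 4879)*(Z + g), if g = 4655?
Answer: -21720884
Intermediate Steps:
(1805 - 4879)*(Z + g) = (1805 - 4879)*(2411 + 4655) = -3074*7066 = -21720884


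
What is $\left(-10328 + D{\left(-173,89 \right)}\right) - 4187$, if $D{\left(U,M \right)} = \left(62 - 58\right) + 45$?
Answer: $-14466$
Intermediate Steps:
$D{\left(U,M \right)} = 49$ ($D{\left(U,M \right)} = 4 + 45 = 49$)
$\left(-10328 + D{\left(-173,89 \right)}\right) - 4187 = \left(-10328 + 49\right) - 4187 = -10279 - 4187 = -14466$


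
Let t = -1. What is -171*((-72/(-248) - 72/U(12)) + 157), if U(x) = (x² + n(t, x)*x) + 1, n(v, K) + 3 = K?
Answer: -210568716/7843 ≈ -26848.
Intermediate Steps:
n(v, K) = -3 + K
U(x) = 1 + x² + x*(-3 + x) (U(x) = (x² + (-3 + x)*x) + 1 = (x² + x*(-3 + x)) + 1 = 1 + x² + x*(-3 + x))
-171*((-72/(-248) - 72/U(12)) + 157) = -171*((-72/(-248) - 72/(1 + 12² + 12*(-3 + 12))) + 157) = -171*((-72*(-1/248) - 72/(1 + 144 + 12*9)) + 157) = -171*((9/31 - 72/(1 + 144 + 108)) + 157) = -171*((9/31 - 72/253) + 157) = -171*(45/7843 + 157) = -171*1231396/7843 = -210568716/7843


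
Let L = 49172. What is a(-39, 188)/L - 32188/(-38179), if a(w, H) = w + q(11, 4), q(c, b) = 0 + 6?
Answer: 1581488429/1877337788 ≈ 0.84241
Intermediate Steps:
q(c, b) = 6
a(w, H) = 6 + w (a(w, H) = w + 6 = 6 + w)
a(-39, 188)/L - 32188/(-38179) = (6 - 39)/49172 - 32188/(-38179) = -33*1/49172 - 32188*(-1/38179) = -33/49172 + 32188/38179 = 1581488429/1877337788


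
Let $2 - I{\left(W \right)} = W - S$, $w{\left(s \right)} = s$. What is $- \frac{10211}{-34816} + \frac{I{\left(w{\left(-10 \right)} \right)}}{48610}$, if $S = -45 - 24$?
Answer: $\frac{247186099}{846202880} \approx 0.29211$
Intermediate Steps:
$S = -69$
$I{\left(W \right)} = -67 - W$ ($I{\left(W \right)} = 2 - \left(W - -69\right) = 2 - \left(W + 69\right) = 2 - \left(69 + W\right) = -67 - W$)
$- \frac{10211}{-34816} + \frac{I{\left(w{\left(-10 \right)} \right)}}{48610} = - \frac{10211}{-34816} + \frac{-67 - -10}{48610} = \left(-10211\right) \left(- \frac{1}{34816}\right) + \left(-67 + 10\right) \frac{1}{48610} = \frac{10211}{34816} - \frac{57}{48610} = \frac{247186099}{846202880}$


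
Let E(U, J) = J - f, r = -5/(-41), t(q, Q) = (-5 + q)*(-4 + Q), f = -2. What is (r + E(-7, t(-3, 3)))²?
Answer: 172225/1681 ≈ 102.45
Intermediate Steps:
r = 5/41 (r = -5*(-1/41) = 5/41 ≈ 0.12195)
E(U, J) = 2 + J (E(U, J) = J - 1*(-2) = J + 2 = 2 + J)
(r + E(-7, t(-3, 3)))² = (5/41 + (2 + (20 - 5*3 - 4*(-3) + 3*(-3))))² = (5/41 + (2 + (20 - 15 + 12 - 9)))² = (5/41 + (2 + 8))² = (5/41 + 10)² = (415/41)² = 172225/1681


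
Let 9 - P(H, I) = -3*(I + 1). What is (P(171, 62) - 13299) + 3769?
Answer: -9332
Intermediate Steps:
P(H, I) = 12 + 3*I (P(H, I) = 9 - (-3)*(I + 1) = 9 - (-3)*(1 + I) = 9 - (-3 - 3*I) = 9 + (3 + 3*I) = 12 + 3*I)
(P(171, 62) - 13299) + 3769 = ((12 + 3*62) - 13299) + 3769 = ((12 + 186) - 13299) + 3769 = (198 - 13299) + 3769 = -13101 + 3769 = -9332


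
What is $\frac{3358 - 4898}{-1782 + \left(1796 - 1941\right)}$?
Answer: $\frac{1540}{1927} \approx 0.79917$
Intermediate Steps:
$\frac{3358 - 4898}{-1782 + \left(1796 - 1941\right)} = - \frac{1540}{-1782 - 145} = - \frac{1540}{-1927} = \left(-1540\right) \left(- \frac{1}{1927}\right) = \frac{1540}{1927}$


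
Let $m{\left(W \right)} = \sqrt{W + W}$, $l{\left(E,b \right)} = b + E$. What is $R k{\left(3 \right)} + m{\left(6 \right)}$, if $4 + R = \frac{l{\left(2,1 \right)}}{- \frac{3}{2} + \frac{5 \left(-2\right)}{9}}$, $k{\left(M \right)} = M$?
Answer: $- \frac{726}{47} + 2 \sqrt{3} \approx -11.983$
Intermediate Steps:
$l{\left(E,b \right)} = E + b$
$m{\left(W \right)} = \sqrt{2} \sqrt{W}$ ($m{\left(W \right)} = \sqrt{2 W} = \sqrt{2} \sqrt{W}$)
$R = - \frac{242}{47}$ ($R = -4 + \frac{2 + 1}{- \frac{3}{2} + \frac{5 \left(-2\right)}{9}} = -4 + \frac{3}{\left(-3\right) \frac{1}{2} - \frac{10}{9}} = -4 + \frac{3}{- \frac{3}{2} - \frac{10}{9}} = -4 + \frac{3}{- \frac{47}{18}} = -4 + 3 \left(- \frac{18}{47}\right) = -4 - \frac{54}{47} = - \frac{242}{47} \approx -5.1489$)
$R k{\left(3 \right)} + m{\left(6 \right)} = \left(- \frac{242}{47}\right) 3 + \sqrt{2} \sqrt{6} = - \frac{726}{47} + 2 \sqrt{3}$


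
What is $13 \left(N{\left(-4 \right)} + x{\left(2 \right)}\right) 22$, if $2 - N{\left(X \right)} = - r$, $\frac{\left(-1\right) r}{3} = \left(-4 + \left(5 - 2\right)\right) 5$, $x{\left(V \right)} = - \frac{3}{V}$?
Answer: $4433$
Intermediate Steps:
$r = 15$ ($r = - 3 \left(-4 + \left(5 - 2\right)\right) 5 = - 3 \left(-4 + 3\right) 5 = - 3 \left(\left(-1\right) 5\right) = \left(-3\right) \left(-5\right) = 15$)
$N{\left(X \right)} = 17$ ($N{\left(X \right)} = 2 - \left(-1\right) 15 = 2 - -15 = 2 + 15 = 17$)
$13 \left(N{\left(-4 \right)} + x{\left(2 \right)}\right) 22 = 13 \left(17 - \frac{3}{2}\right) 22 = 13 \cdot \frac{31}{2} \cdot 22 = \frac{403}{2} \cdot 22 = 4433$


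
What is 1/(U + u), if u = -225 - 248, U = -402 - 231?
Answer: -1/1106 ≈ -0.00090416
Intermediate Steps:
U = -633
u = -473
1/(U + u) = 1/(-633 - 473) = 1/(-1106) = -1/1106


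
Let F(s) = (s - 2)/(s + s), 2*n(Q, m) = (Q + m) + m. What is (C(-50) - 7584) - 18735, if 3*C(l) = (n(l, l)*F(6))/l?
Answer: -157913/6 ≈ -26319.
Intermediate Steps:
n(Q, m) = m + Q/2 (n(Q, m) = ((Q + m) + m)/2 = (Q + 2*m)/2 = m + Q/2)
F(s) = (-2 + s)/(2*s) (F(s) = (-2 + s)/((2*s)) = (-2 + s)*(1/(2*s)) = (-2 + s)/(2*s))
C(l) = ⅙ (C(l) = (((l + l/2)*((½)*(-2 + 6)/6))/l)/3 = (((3*l/2)*((½)*(⅙)*4))/l)/3 = (((3*l/2)*(⅓))/l)/3 = ((l/2)/l)/3 = (⅓)*(½) = ⅙)
(C(-50) - 7584) - 18735 = (⅙ - 7584) - 18735 = -45503/6 - 18735 = -157913/6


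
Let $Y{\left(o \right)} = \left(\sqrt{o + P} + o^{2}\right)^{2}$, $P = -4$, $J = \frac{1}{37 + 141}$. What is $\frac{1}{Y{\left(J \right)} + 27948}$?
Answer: $\frac{28161039283765842078352}{786932239953666623242528177} - \frac{1072139414208 i \sqrt{14062}}{786932239953666623242528177} \approx 3.5786 \cdot 10^{-5} - 1.6156 \cdot 10^{-13} i$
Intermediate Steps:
$J = \frac{1}{178} \approx 0.005618$
$Y{\left(o \right)} = \left(o^{2} + \sqrt{-4 + o}\right)^{2}$ ($Y{\left(o \right)} = \left(\sqrt{o - 4} + o^{2}\right)^{2} = \left(\sqrt{-4 + o} + o^{2}\right)^{2} = \left(o^{2} + \sqrt{-4 + o}\right)^{2}$)
$\frac{1}{Y{\left(J \right)} + 27948} = \frac{1}{\left(\left(\frac{1}{178}\right)^{2} + \sqrt{-4 + \frac{1}{178}}\right)^{2} + 27948} = \frac{1}{\left(\frac{1}{31684} + \sqrt{- \frac{711}{178}}\right)^{2} + 27948} = \frac{1}{\left(\frac{1}{31684} + \frac{3 i \sqrt{14062}}{178}\right)^{2} + 27948} = \frac{1}{27948 + \left(\frac{1}{31684} + \frac{3 i \sqrt{14062}}{178}\right)^{2}}$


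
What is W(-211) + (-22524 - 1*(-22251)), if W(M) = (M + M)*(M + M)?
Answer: 177811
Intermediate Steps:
W(M) = 4*M² (W(M) = (2*M)*(2*M) = 4*M²)
W(-211) + (-22524 - 1*(-22251)) = 4*(-211)² + (-22524 - 1*(-22251)) = 4*44521 + (-22524 + 22251) = 178084 - 273 = 177811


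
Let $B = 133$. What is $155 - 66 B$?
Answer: $-8623$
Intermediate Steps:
$155 - 66 B = 155 - 8778 = -8623$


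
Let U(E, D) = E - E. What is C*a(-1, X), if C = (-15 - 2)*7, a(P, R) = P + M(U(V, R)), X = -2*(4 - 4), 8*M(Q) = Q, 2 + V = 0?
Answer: 119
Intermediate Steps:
V = -2 (V = -2 + 0 = -2)
U(E, D) = 0
M(Q) = Q/8
X = 0 (X = -2*0 = 0)
a(P, R) = P (a(P, R) = P + (1/8)*0 = P + 0 = P)
C = -119 (C = -17*7 = -119)
C*a(-1, X) = -119*(-1) = 119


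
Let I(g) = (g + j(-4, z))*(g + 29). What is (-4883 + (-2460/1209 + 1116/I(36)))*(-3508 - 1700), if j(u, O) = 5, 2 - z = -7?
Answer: 67795148232/2665 ≈ 2.5439e+7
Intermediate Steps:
z = 9 (z = 2 - 1*(-7) = 2 + 7 = 9)
I(g) = (5 + g)*(29 + g) (I(g) = (g + 5)*(g + 29) = (5 + g)*(29 + g))
(-4883 + (-2460/1209 + 1116/I(36)))*(-3508 - 1700) = (-4883 + (-2460/1209 + 1116/(145 + 36² + 34*36)))*(-3508 - 1700) = (-4883 + (-2460*1/1209 + 1116/(145 + 1296 + 1224)))*(-5208) = (-4883 + (-820/403 + 1116/2665))*(-5208) = (-4883 - 133504/82615)*(-5208) = -403542549/82615*(-5208) = 67795148232/2665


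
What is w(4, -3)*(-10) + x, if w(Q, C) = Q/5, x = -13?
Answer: -21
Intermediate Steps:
w(Q, C) = Q/5 (w(Q, C) = Q*(⅕) = Q/5)
w(4, -3)*(-10) + x = ((⅕)*4)*(-10) - 13 = (⅘)*(-10) - 13 = -8 - 13 = -21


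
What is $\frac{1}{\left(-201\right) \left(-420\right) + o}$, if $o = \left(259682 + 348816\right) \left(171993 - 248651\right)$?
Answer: $- \frac{1}{46646155264} \approx -2.1438 \cdot 10^{-11}$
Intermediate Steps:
$o = -46646239684$ ($o = 608498 \left(-76658\right) = -46646239684$)
$\frac{1}{\left(-201\right) \left(-420\right) + o} = \frac{1}{\left(-201\right) \left(-420\right) - 46646239684} = \frac{1}{84420 - 46646239684} = \frac{1}{-46646155264} = - \frac{1}{46646155264}$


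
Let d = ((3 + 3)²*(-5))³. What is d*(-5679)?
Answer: 33119928000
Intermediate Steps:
d = -5832000 (d = (6²*(-5))³ = (36*(-5))³ = (-180)³ = -5832000)
d*(-5679) = -5832000*(-5679) = 33119928000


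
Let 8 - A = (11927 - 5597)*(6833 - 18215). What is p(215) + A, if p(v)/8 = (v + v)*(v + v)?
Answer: 73527268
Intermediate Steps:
p(v) = 32*v² (p(v) = 8*((v + v)*(v + v)) = 8*((2*v)*(2*v)) = 8*(4*v²) = 32*v²)
A = 72048068 (A = 8 - (11927 - 5597)*(6833 - 18215) = 8 - 6330*(-11382) = 8 - 1*(-72048060) = 8 + 72048060 = 72048068)
p(215) + A = 32*215² + 72048068 = 32*46225 + 72048068 = 1479200 + 72048068 = 73527268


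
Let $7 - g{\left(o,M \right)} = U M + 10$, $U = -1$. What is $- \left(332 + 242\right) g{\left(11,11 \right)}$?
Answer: $-4592$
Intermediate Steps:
$g{\left(o,M \right)} = -3 + M$ ($g{\left(o,M \right)} = 7 - \left(- M + 10\right) = 7 - \left(10 - M\right) = 7 + \left(-10 + M\right) = -3 + M$)
$- \left(332 + 242\right) g{\left(11,11 \right)} = - \left(332 + 242\right) \left(-3 + 11\right) = - 574 \cdot 8 = \left(-1\right) 4592 = -4592$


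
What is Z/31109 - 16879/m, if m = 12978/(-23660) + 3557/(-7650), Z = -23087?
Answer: 339415409341147/20380874696 ≈ 16654.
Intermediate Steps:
m = -655144/646425 (m = 12978*(-1/23660) + 3557*(-1/7650) = -927/1690 - 3557/7650 = -655144/646425 ≈ -1.0135)
Z/31109 - 16879/m = -23087/31109 - 16879/(-655144/646425) = -23087*1/31109 - 16879*(-646425/655144) = -23087/31109 + 10911007575/655144 = 339415409341147/20380874696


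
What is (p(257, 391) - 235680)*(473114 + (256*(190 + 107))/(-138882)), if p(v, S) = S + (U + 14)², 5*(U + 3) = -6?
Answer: -64390876262032864/578675 ≈ -1.1127e+11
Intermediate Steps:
U = -21/5 (U = -3 + (⅕)*(-6) = -3 - 6/5 = -21/5 ≈ -4.2000)
p(v, S) = 2401/25 + S (p(v, S) = S + (-21/5 + 14)² = S + (49/5)² = S + 2401/25 = 2401/25 + S)
(p(257, 391) - 235680)*(473114 + (256*(190 + 107))/(-138882)) = ((2401/25 + 391) - 235680)*(473114 + (256*(190 + 107))/(-138882)) = (12176/25 - 235680)*(473114 + (256*297)*(-1/138882)) = -5879824*(473114 + 76032*(-1/138882))/25 = -5879824*(473114 - 12672/23147)/25 = -5879824/25*10951157086/23147 = -64390876262032864/578675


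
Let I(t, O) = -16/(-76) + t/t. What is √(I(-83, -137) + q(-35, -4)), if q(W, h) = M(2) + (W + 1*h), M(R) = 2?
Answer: 2*I*√3230/19 ≈ 5.9824*I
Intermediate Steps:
I(t, O) = 23/19 (I(t, O) = -16*(-1/76) + 1 = 4/19 + 1 = 23/19)
q(W, h) = 2 + W + h (q(W, h) = 2 + (W + 1*h) = 2 + (W + h) = 2 + W + h)
√(I(-83, -137) + q(-35, -4)) = √(23/19 + (2 - 35 - 4)) = √(23/19 - 37) = √(-680/19) = 2*I*√3230/19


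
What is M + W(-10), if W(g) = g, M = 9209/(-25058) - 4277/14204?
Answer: -28337433/2656148 ≈ -10.669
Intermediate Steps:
M = -1775953/2656148 (M = 9209*(-1/25058) - 4277*1/14204 = -9209/25058 - 4277/14204 = -1775953/2656148 ≈ -0.66862)
M + W(-10) = -1775953/2656148 - 10 = -28337433/2656148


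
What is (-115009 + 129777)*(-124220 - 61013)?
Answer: -2735520944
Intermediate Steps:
(-115009 + 129777)*(-124220 - 61013) = 14768*(-185233) = -2735520944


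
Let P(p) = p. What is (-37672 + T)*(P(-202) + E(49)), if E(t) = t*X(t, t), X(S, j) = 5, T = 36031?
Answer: -70563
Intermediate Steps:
E(t) = 5*t (E(t) = t*5 = 5*t)
(-37672 + T)*(P(-202) + E(49)) = (-37672 + 36031)*(-202 + 5*49) = -1641*(-202 + 245) = -1641*43 = -70563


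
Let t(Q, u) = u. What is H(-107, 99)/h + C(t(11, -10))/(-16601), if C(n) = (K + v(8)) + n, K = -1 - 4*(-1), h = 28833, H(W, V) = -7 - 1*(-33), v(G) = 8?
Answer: 402793/478656633 ≈ 0.00084151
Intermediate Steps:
H(W, V) = 26 (H(W, V) = -7 + 33 = 26)
K = 3 (K = -1 + 4 = 3)
C(n) = 11 + n (C(n) = (3 + 8) + n = 11 + n)
H(-107, 99)/h + C(t(11, -10))/(-16601) = 26/28833 + (11 - 10)/(-16601) = 26*(1/28833) + 1*(-1/16601) = 26/28833 - 1/16601 = 402793/478656633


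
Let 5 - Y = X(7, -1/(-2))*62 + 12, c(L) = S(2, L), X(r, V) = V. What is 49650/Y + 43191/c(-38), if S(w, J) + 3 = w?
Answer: -845454/19 ≈ -44498.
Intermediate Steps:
S(w, J) = -3 + w
c(L) = -1 (c(L) = -3 + 2 = -1)
Y = -38 (Y = 5 - (-1/(-2)*62 + 12) = 5 - (-1*(-½)*62 + 12) = 5 - ((½)*62 + 12) = 5 - (31 + 12) = 5 - 1*43 = 5 - 43 = -38)
49650/Y + 43191/c(-38) = 49650/(-38) + 43191/(-1) = 49650*(-1/38) + 43191*(-1) = -24825/19 - 43191 = -845454/19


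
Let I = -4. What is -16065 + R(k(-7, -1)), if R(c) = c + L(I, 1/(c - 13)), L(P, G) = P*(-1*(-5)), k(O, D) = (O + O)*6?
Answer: -16169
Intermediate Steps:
k(O, D) = 12*O (k(O, D) = (2*O)*6 = 12*O)
L(P, G) = 5*P (L(P, G) = P*5 = 5*P)
R(c) = -20 + c (R(c) = c + 5*(-4) = c - 20 = -20 + c)
-16065 + R(k(-7, -1)) = -16065 + (-20 + 12*(-7)) = -16065 + (-20 - 84) = -16065 - 104 = -16169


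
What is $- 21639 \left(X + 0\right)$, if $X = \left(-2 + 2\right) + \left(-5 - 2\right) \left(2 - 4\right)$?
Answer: $-302946$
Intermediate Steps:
$X = 14$ ($X = 0 - 7 \left(2 - 4\right) = 0 - -14 = 0 + 14 = 14$)
$- 21639 \left(X + 0\right) = - 21639 \left(14 + 0\right) = \left(-21639\right) 14 = -302946$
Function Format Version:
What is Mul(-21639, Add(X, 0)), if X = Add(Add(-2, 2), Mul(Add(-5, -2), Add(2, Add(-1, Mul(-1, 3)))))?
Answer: -302946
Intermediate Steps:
X = 14 (X = Add(0, Mul(-7, Add(2, Add(-1, -3)))) = Add(0, Mul(-7, Add(2, -4))) = Add(0, Mul(-7, -2)) = Add(0, 14) = 14)
Mul(-21639, Add(X, 0)) = Mul(-21639, Add(14, 0)) = Mul(-21639, 14) = -302946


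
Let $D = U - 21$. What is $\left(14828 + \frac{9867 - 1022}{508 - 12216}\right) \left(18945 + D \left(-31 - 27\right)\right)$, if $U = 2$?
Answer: $\frac{3480106656813}{11708} \approx 2.9724 \cdot 10^{8}$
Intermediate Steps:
$D = -19$ ($D = 2 - 21 = -19$)
$\left(14828 + \frac{9867 - 1022}{508 - 12216}\right) \left(18945 + D \left(-31 - 27\right)\right) = \left(14828 + \frac{9867 - 1022}{508 - 12216}\right) \left(18945 - 19 \left(-31 - 27\right)\right) = \left(14828 + \frac{8845}{-11708}\right) \left(18945 - -1102\right) = \left(14828 + 8845 \left(- \frac{1}{11708}\right)\right) \left(18945 + 1102\right) = \left(14828 - \frac{8845}{11708}\right) 20047 = \frac{173597379}{11708} \cdot 20047 = \frac{3480106656813}{11708}$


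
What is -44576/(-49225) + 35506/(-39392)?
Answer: 4077471/969535600 ≈ 0.0042056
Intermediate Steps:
-44576/(-49225) + 35506/(-39392) = -44576*(-1/49225) + 35506*(-1/39392) = 44576/49225 - 17753/19696 = 4077471/969535600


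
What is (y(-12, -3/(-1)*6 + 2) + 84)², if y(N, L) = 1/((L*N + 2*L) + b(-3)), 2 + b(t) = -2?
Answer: 293608225/41616 ≈ 7055.2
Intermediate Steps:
b(t) = -4 (b(t) = -2 - 2 = -4)
y(N, L) = 1/(-4 + 2*L + L*N) (y(N, L) = 1/((L*N + 2*L) - 4) = 1/((2*L + L*N) - 4) = 1/(-4 + 2*L + L*N))
(y(-12, -3/(-1)*6 + 2) + 84)² = (1/(-4 + 2*(-3/(-1)*6 + 2) + (-3/(-1)*6 + 2)*(-12)) + 84)² = (1/(-4 + 2*(-3*(-1)*6 + 2) + (-3*(-1)*6 + 2)*(-12)) + 84)² = (1/(-4 + 2*(3*6 + 2) + (3*6 + 2)*(-12)) + 84)² = (1/(-4 + 2*(18 + 2) + (18 + 2)*(-12)) + 84)² = (1/(-4 + 2*20 + 20*(-12)) + 84)² = (1/(-4 + 40 - 240) + 84)² = (1/(-204) + 84)² = (-1/204 + 84)² = (17135/204)² = 293608225/41616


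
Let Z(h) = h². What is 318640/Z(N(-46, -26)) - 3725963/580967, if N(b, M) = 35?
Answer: 5158714863/20333845 ≈ 253.70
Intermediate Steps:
318640/Z(N(-46, -26)) - 3725963/580967 = 318640/(35²) - 3725963/580967 = 318640/1225 - 3725963*1/580967 = 318640*(1/1225) - 3725963/580967 = 9104/35 - 3725963/580967 = 5158714863/20333845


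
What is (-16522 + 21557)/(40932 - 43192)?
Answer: -1007/452 ≈ -2.2279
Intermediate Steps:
(-16522 + 21557)/(40932 - 43192) = 5035/(-2260) = 5035*(-1/2260) = -1007/452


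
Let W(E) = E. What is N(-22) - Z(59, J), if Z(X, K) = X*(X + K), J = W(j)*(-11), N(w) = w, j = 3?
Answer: -1556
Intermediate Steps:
J = -33 (J = 3*(-11) = -33)
Z(X, K) = X*(K + X)
N(-22) - Z(59, J) = -22 - 59*(-33 + 59) = -22 - 59*26 = -22 - 1*1534 = -22 - 1534 = -1556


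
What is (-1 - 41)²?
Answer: 1764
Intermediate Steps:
(-1 - 41)² = (-42)² = 1764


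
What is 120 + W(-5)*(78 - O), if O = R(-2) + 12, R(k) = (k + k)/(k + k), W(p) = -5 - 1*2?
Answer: -335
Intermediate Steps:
W(p) = -7 (W(p) = -5 - 2 = -7)
R(k) = 1 (R(k) = (2*k)/((2*k)) = (2*k)*(1/(2*k)) = 1)
O = 13 (O = 1 + 12 = 13)
120 + W(-5)*(78 - O) = 120 - 7*(78 - 1*13) = 120 - 7*(78 - 13) = 120 - 7*65 = 120 - 455 = -335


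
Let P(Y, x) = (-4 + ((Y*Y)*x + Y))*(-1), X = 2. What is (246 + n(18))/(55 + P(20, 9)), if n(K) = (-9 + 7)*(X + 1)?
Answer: -80/1187 ≈ -0.067397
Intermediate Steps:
n(K) = -6 (n(K) = (-9 + 7)*(2 + 1) = -2*3 = -6)
P(Y, x) = 4 - Y - x*Y² (P(Y, x) = (-4 + (Y²*x + Y))*(-1) = (-4 + (x*Y² + Y))*(-1) = (-4 + (Y + x*Y²))*(-1) = (-4 + Y + x*Y²)*(-1) = 4 - Y - x*Y²)
(246 + n(18))/(55 + P(20, 9)) = (246 - 6)/(55 + (4 - 1*20 - 1*9*20²)) = 240/(55 + (4 - 20 - 1*9*400)) = 240/(55 + (4 - 20 - 3600)) = 240/(55 - 3616) = 240/(-3561) = 240*(-1/3561) = -80/1187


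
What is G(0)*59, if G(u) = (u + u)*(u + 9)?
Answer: 0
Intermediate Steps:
G(u) = 2*u*(9 + u) (G(u) = (2*u)*(9 + u) = 2*u*(9 + u))
G(0)*59 = (2*0*(9 + 0))*59 = (2*0*9)*59 = 0*59 = 0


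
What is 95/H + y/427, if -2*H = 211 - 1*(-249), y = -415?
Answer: -27203/19642 ≈ -1.3849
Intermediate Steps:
H = -230 (H = -(211 - 1*(-249))/2 = -(211 + 249)/2 = -1/2*460 = -230)
95/H + y/427 = 95/(-230) - 415/427 = 95*(-1/230) - 415*1/427 = -19/46 - 415/427 = -27203/19642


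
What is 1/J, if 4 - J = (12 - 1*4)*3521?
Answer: -1/28164 ≈ -3.5506e-5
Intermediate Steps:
J = -28164 (J = 4 - (12 - 1*4)*3521 = 4 - (12 - 4)*3521 = 4 - 8*3521 = 4 - 1*28168 = 4 - 28168 = -28164)
1/J = 1/(-28164) = -1/28164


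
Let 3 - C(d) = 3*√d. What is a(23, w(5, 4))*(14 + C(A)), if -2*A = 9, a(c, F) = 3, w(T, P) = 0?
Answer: 51 - 27*I*√2/2 ≈ 51.0 - 19.092*I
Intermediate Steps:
A = -9/2 (A = -½*9 = -9/2 ≈ -4.5000)
C(d) = 3 - 3*√d
a(23, w(5, 4))*(14 + C(A)) = 3*(14 + (3 - 9*I*√2/2)) = 3*(17 - 9*I*√2/2) = 51 - 27*I*√2/2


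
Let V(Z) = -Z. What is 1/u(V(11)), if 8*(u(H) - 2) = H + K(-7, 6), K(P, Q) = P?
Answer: -4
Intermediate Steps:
u(H) = 9/8 + H/8 (u(H) = 2 + (H - 7)/8 = 2 + (-7 + H)/8 = 2 + (-7/8 + H/8) = 9/8 + H/8)
1/u(V(11)) = 1/(9/8 + (-1*11)/8) = 1/(9/8 + (⅛)*(-11)) = 1/(9/8 - 11/8) = 1/(-¼) = -4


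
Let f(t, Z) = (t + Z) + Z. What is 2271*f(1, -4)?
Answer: -15897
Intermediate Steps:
f(t, Z) = t + 2*Z (f(t, Z) = (Z + t) + Z = t + 2*Z)
2271*f(1, -4) = 2271*(1 + 2*(-4)) = 2271*(1 - 8) = 2271*(-7) = -15897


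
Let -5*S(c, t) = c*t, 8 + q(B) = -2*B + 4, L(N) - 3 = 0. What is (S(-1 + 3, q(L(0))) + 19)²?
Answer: 529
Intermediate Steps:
L(N) = 3 (L(N) = 3 + 0 = 3)
q(B) = -4 - 2*B (q(B) = -8 + (-2*B + 4) = -8 + (4 - 2*B) = -4 - 2*B)
S(c, t) = -c*t/5
(S(-1 + 3, q(L(0))) + 19)² = (-(-1 + 3)*(-4 - 2*3)/5 + 19)² = (-⅕*2*(-4 - 6) + 19)² = (-⅕*2*(-10) + 19)² = (4 + 19)² = 23² = 529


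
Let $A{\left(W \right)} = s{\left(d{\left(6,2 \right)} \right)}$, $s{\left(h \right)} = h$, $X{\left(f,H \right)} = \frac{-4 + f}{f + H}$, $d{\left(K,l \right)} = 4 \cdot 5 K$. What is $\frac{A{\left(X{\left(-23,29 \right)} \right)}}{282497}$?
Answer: $\frac{120}{282497} \approx 0.00042478$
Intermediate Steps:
$d{\left(K,l \right)} = 20 K$
$X{\left(f,H \right)} = \frac{-4 + f}{H + f}$
$A{\left(W \right)} = 120$ ($A{\left(W \right)} = 20 \cdot 6 = 120$)
$\frac{A{\left(X{\left(-23,29 \right)} \right)}}{282497} = \frac{120}{282497}$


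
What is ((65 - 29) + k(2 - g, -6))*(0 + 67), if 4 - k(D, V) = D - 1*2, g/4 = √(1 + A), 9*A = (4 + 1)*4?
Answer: 2680 + 268*√29/3 ≈ 3161.1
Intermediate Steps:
A = 20/9 (A = ((4 + 1)*4)/9 = (5*4)/9 = (⅑)*20 = 20/9 ≈ 2.2222)
g = 4*√29/3 (g = 4*√(1 + 20/9) = 4*√(29/9) = 4*(√29/3) = 4*√29/3 ≈ 7.1802)
k(D, V) = 6 - D (k(D, V) = 4 - (D - 1*2) = 4 - (D - 2) = 4 - (-2 + D) = 4 + (2 - D) = 6 - D)
((65 - 29) + k(2 - g, -6))*(0 + 67) = ((65 - 29) + (6 - (2 - 4*√29/3)))*(0 + 67) = (36 + (6 - (2 - 4*√29/3)))*67 = (36 + (6 + (-2 + 4*√29/3)))*67 = (36 + (4 + 4*√29/3))*67 = (40 + 4*√29/3)*67 = 2680 + 268*√29/3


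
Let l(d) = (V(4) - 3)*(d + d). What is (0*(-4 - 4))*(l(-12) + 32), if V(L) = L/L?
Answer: 0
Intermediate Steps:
V(L) = 1
l(d) = -4*d (l(d) = (1 - 3)*(d + d) = -4*d)
(0*(-4 - 4))*(l(-12) + 32) = (0*(-4 - 4))*(-4*(-12) + 32) = (0*(-8))*(48 + 32) = 0*80 = 0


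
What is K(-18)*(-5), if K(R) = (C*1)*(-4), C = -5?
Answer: -100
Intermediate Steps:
K(R) = 20 (K(R) = -5*1*(-4) = -5*(-4) = 20)
K(-18)*(-5) = 20*(-5) = -100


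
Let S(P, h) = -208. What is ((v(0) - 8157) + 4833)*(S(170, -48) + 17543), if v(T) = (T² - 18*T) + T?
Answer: -57621540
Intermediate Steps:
v(T) = T² - 17*T
((v(0) - 8157) + 4833)*(S(170, -48) + 17543) = ((0*(-17 + 0) - 8157) + 4833)*(-208 + 17543) = ((0*(-17) - 8157) + 4833)*17335 = ((0 - 8157) + 4833)*17335 = (-8157 + 4833)*17335 = -3324*17335 = -57621540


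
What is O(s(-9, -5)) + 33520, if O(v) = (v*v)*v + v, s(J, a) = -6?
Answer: 33298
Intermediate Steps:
O(v) = v + v³ (O(v) = v²*v + v = v³ + v = v + v³)
O(s(-9, -5)) + 33520 = (-6 + (-6)³) + 33520 = (-6 - 216) + 33520 = -222 + 33520 = 33298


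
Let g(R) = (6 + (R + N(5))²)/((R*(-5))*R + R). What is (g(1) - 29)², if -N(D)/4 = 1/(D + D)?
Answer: 9357481/10000 ≈ 935.75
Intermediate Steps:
N(D) = -2/D (N(D) = -4/(D + D) = -4*1/(2*D) = -2/D)
g(R) = (6 + (-⅖ + R)²)/(R - 5*R²) (g(R) = (6 + (R - 2/5)²)/((R*(-5))*R + R) = (6 + (R - 2*⅕)²)/((-5*R)*R + R) = (6 + (R - ⅖)²)/(-5*R² + R) = (6 + (-⅖ + R)²)/(R - 5*R²))
(g(1) - 29)² = ((1/25)*(-150 - (-2 + 5*1)²)/(1*(-1 + 5*1)) - 29)² = ((1/25)*1*(-150 - (-2 + 5)²)/(-1 + 5) - 29)² = ((1/25)*1*(-150 - 1*3²)/4 - 29)² = ((1/25)*1*(¼)*(-150 - 1*9) - 29)² = ((1/25)*1*(¼)*(-150 - 9) - 29)² = ((1/25)*1*(¼)*(-159) - 29)² = (-159/100 - 29)² = (-3059/100)² = 9357481/10000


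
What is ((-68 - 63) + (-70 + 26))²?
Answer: 30625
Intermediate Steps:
((-68 - 63) + (-70 + 26))² = (-131 - 44)² = (-175)² = 30625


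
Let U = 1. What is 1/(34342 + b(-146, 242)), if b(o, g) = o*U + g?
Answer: 1/34438 ≈ 2.9038e-5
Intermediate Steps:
b(o, g) = g + o (b(o, g) = o*1 + g = o + g = g + o)
1/(34342 + b(-146, 242)) = 1/(34342 + (242 - 146)) = 1/(34342 + 96) = 1/34438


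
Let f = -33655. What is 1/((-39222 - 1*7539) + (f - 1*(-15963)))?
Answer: -1/64453 ≈ -1.5515e-5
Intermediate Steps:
1/((-39222 - 1*7539) + (f - 1*(-15963))) = 1/((-39222 - 1*7539) + (-33655 - 1*(-15963))) = 1/((-39222 - 7539) + (-33655 + 15963)) = 1/(-46761 - 17692) = 1/(-64453) = -1/64453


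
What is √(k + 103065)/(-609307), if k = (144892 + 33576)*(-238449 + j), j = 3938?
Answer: -I*√41852606083/609307 ≈ -0.33576*I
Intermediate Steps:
k = -41852709148 (k = (144892 + 33576)*(-238449 + 3938) = 178468*(-234511) = -41852709148)
√(k + 103065)/(-609307) = √(-41852709148 + 103065)/(-609307) = √(-41852606083)*(-1/609307) = (I*√41852606083)*(-1/609307) = -I*√41852606083/609307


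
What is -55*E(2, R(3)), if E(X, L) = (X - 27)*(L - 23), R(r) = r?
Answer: -27500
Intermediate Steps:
E(X, L) = (-27 + X)*(-23 + L)
-55*E(2, R(3)) = -55*(621 - 27*3 - 23*2 + 3*2) = -55*(621 - 81 - 46 + 6) = -55*500 = -27500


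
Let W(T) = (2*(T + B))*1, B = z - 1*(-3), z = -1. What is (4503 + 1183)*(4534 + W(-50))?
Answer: 25234468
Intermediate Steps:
B = 2 (B = -1 - 1*(-3) = -1 + 3 = 2)
W(T) = 4 + 2*T (W(T) = (2*(T + 2))*1 = (2*(2 + T))*1 = (4 + 2*T)*1 = 4 + 2*T)
(4503 + 1183)*(4534 + W(-50)) = (4503 + 1183)*(4534 + (4 + 2*(-50))) = 5686*(4534 + (4 - 100)) = 5686*(4534 - 96) = 5686*4438 = 25234468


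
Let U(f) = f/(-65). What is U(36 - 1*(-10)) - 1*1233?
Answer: -80191/65 ≈ -1233.7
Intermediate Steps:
U(f) = -f/65 (U(f) = f*(-1/65) = -f/65)
U(36 - 1*(-10)) - 1*1233 = -(36 - 1*(-10))/65 - 1*1233 = -(36 + 10)/65 - 1233 = -1/65*46 - 1233 = -46/65 - 1233 = -80191/65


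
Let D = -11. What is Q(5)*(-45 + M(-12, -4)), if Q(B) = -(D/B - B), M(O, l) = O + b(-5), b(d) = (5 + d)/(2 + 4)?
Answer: -2052/5 ≈ -410.40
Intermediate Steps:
b(d) = 5/6 + d/6 (b(d) = (5 + d)/6 = (5 + d)*(1/6) = 5/6 + d/6)
M(O, l) = O (M(O, l) = O + (5/6 + (1/6)*(-5)) = O + (5/6 - 5/6) = O + 0 = O)
Q(B) = B + 11/B (Q(B) = -(-11/B - B) = -(-B - 11/B) = B + 11/B)
Q(5)*(-45 + M(-12, -4)) = (5 + 11/5)*(-45 - 12) = (5 + 11*(1/5))*(-57) = (5 + 11/5)*(-57) = (36/5)*(-57) = -2052/5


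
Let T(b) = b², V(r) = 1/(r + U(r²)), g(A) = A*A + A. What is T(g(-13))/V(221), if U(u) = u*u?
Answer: 58052153064672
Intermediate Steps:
U(u) = u²
g(A) = A + A² (g(A) = A² + A = A + A²)
V(r) = 1/(r + r⁴) (V(r) = 1/(r + (r²)²) = 1/(r + r⁴))
T(g(-13))/V(221) = (-13*(1 - 13))²/(1/(221 + 221⁴)) = (-13*(-12))²/(1/(221 + 2385443281)) = 156²/(1/2385443502) = 24336/(1/2385443502) = 24336*2385443502 = 58052153064672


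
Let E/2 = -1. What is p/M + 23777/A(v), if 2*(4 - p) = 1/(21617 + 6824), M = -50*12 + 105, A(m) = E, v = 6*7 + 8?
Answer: -167369923871/14078295 ≈ -11889.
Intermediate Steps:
E = -2 (E = 2*(-1) = -2)
v = 50 (v = 42 + 8 = 50)
A(m) = -2
M = -495 (M = -600 + 105 = -495)
p = 227527/56882 (p = 4 - 1/(2*(21617 + 6824)) = 4 - ½/28441 = 4 - ½*1/28441 = 4 - 1/56882 = 227527/56882 ≈ 4.0000)
p/M + 23777/A(v) = (227527/56882)/(-495) + 23777/(-2) = (227527/56882)*(-1/495) + 23777*(-½) = -227527/28156590 - 23777/2 = -167369923871/14078295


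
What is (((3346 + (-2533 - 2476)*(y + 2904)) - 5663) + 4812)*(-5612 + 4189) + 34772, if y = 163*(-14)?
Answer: 4429980341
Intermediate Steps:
y = -2282
(((3346 + (-2533 - 2476)*(y + 2904)) - 5663) + 4812)*(-5612 + 4189) + 34772 = (((3346 + (-2533 - 2476)*(-2282 + 2904)) - 5663) + 4812)*(-5612 + 4189) + 34772 = (((3346 - 5009*622) - 5663) + 4812)*(-1423) + 34772 = (((3346 - 3115598) - 5663) + 4812)*(-1423) + 34772 = ((-3112252 - 5663) + 4812)*(-1423) + 34772 = (-3117915 + 4812)*(-1423) + 34772 = -3113103*(-1423) + 34772 = 4429945569 + 34772 = 4429980341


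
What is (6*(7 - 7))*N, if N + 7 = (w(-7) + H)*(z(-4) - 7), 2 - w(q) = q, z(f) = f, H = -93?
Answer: 0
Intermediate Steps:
w(q) = 2 - q
N = 917 (N = -7 + ((2 - 1*(-7)) - 93)*(-4 - 7) = -7 + ((2 + 7) - 93)*(-11) = -7 + (9 - 93)*(-11) = -7 - 84*(-11) = -7 + 924 = 917)
(6*(7 - 7))*N = (6*(7 - 7))*917 = (6*0)*917 = 0*917 = 0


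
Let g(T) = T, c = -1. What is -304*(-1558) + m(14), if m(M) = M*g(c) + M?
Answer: 473632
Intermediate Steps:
m(M) = 0 (m(M) = M*(-1) + M = -M + M = 0)
-304*(-1558) + m(14) = -304*(-1558) + 0 = 473632 + 0 = 473632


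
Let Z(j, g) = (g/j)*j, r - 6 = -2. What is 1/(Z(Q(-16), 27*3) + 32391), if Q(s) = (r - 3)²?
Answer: 1/32472 ≈ 3.0796e-5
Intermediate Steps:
r = 4 (r = 6 - 2 = 4)
Q(s) = 1 (Q(s) = (4 - 3)² = 1² = 1)
Z(j, g) = g
1/(Z(Q(-16), 27*3) + 32391) = 1/(27*3 + 32391) = 1/(81 + 32391) = 1/32472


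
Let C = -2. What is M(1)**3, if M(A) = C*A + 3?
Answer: 1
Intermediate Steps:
M(A) = 3 - 2*A (M(A) = -2*A + 3 = 3 - 2*A)
M(1)**3 = (3 - 2*1)**3 = (3 - 2)**3 = 1**3 = 1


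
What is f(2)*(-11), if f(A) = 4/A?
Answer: -22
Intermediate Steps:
f(2)*(-11) = (4/2)*(-11) = (4*(½))*(-11) = 2*(-11) = -22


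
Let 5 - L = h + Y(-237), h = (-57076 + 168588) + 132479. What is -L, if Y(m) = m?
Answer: 243749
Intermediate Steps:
h = 243991 (h = 111512 + 132479 = 243991)
L = -243749 (L = 5 - (243991 - 237) = 5 - 1*243754 = 5 - 243754 = -243749)
-L = -1*(-243749) = 243749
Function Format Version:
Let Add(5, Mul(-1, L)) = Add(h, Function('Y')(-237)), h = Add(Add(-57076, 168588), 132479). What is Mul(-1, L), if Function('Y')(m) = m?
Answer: 243749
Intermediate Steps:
h = 243991 (h = Add(111512, 132479) = 243991)
L = -243749 (L = Add(5, Mul(-1, Add(243991, -237))) = Add(5, Mul(-1, 243754)) = Add(5, -243754) = -243749)
Mul(-1, L) = Mul(-1, -243749) = 243749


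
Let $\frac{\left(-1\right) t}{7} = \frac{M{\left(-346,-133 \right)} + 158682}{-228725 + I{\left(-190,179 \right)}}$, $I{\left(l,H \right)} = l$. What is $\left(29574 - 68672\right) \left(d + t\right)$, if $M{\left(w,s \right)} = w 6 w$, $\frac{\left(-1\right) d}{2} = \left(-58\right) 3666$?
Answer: $- \frac{422925742414492}{25435} \approx -1.6628 \cdot 10^{10}$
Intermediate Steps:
$d = 425256$ ($d = - 2 \left(\left(-58\right) 3666\right) = \left(-2\right) \left(-212628\right) = 425256$)
$M{\left(w,s \right)} = 6 w^{2}$ ($M{\left(w,s \right)} = 6 w w = 6 w^{2}$)
$t = \frac{682094}{25435}$ ($t = - 7 \frac{6 \left(-346\right)^{2} + 158682}{-228725 - 190} = - 7 \frac{6 \cdot 119716 + 158682}{-228915} = - 7 \left(718296 + 158682\right) \left(- \frac{1}{228915}\right) = - 7 \cdot 876978 \left(- \frac{1}{228915}\right) = \left(-7\right) \left(- \frac{97442}{25435}\right) = \frac{682094}{25435} \approx 26.817$)
$\left(29574 - 68672\right) \left(d + t\right) = \left(29574 - 68672\right) \left(425256 + \frac{682094}{25435}\right) = \left(-39098\right) \frac{10817068454}{25435} = - \frac{422925742414492}{25435}$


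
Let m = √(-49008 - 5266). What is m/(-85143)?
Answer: -I*√54274/85143 ≈ -0.0027362*I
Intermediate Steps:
m = I*√54274 (m = √(-54274) = I*√54274 ≈ 232.97*I)
m/(-85143) = (I*√54274)/(-85143) = (I*√54274)*(-1/85143) = -I*√54274/85143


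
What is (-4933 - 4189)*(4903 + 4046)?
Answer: -81632778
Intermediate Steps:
(-4933 - 4189)*(4903 + 4046) = -9122*8949 = -81632778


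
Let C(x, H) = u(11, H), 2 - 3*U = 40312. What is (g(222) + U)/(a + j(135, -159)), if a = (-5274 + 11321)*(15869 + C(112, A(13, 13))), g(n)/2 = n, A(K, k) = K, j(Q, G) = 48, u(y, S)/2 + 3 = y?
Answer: -38978/288169929 ≈ -0.00013526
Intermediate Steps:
u(y, S) = -6 + 2*y
U = -40310/3 (U = ⅔ - ⅓*40312 = ⅔ - 40312/3 = -40310/3 ≈ -13437.)
C(x, H) = 16 (C(x, H) = -6 + 2*11 = -6 + 22 = 16)
g(n) = 2*n
a = 96056595 (a = (-5274 + 11321)*(15869 + 16) = 6047*15885 = 96056595)
(g(222) + U)/(a + j(135, -159)) = (2*222 - 40310/3)/(96056595 + 48) = (444 - 40310/3)/96056643 = -38978/3*1/96056643 = -38978/288169929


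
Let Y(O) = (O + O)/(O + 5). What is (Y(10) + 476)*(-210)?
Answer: -100240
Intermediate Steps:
Y(O) = 2*O/(5 + O) (Y(O) = (2*O)/(5 + O) = 2*O/(5 + O))
(Y(10) + 476)*(-210) = (2*10/(5 + 10) + 476)*(-210) = (2*10/15 + 476)*(-210) = (2*10*(1/15) + 476)*(-210) = (4/3 + 476)*(-210) = (1432/3)*(-210) = -100240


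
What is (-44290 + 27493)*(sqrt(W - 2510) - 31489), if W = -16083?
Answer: 528920733 - 16797*I*sqrt(18593) ≈ 5.2892e+8 - 2.2904e+6*I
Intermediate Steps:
(-44290 + 27493)*(sqrt(W - 2510) - 31489) = (-44290 + 27493)*(sqrt(-16083 - 2510) - 31489) = -16797*(sqrt(-18593) - 31489) = -16797*(I*sqrt(18593) - 31489) = -16797*(-31489 + I*sqrt(18593)) = 528920733 - 16797*I*sqrt(18593)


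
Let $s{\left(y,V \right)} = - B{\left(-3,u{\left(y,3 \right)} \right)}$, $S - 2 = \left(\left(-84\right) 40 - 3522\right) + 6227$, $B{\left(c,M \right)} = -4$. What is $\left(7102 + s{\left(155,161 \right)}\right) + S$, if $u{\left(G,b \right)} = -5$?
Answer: $6453$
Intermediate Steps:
$S = -653$ ($S = 2 + \left(\left(\left(-84\right) 40 - 3522\right) + 6227\right) = 2 + \left(\left(-3360 - 3522\right) + 6227\right) = 2 + \left(-6882 + 6227\right) = 2 - 655 = -653$)
$s{\left(y,V \right)} = 4$ ($s{\left(y,V \right)} = \left(-1\right) \left(-4\right) = 4$)
$\left(7102 + s{\left(155,161 \right)}\right) + S = \left(7102 + 4\right) - 653 = 7106 - 653 = 6453$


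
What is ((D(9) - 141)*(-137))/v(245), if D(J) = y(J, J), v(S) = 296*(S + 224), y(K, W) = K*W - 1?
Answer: 8357/138824 ≈ 0.060199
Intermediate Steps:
y(K, W) = -1 + K*W
v(S) = 66304 + 296*S (v(S) = 296*(224 + S) = 66304 + 296*S)
D(J) = -1 + J**2 (D(J) = -1 + J*J = -1 + J**2)
((D(9) - 141)*(-137))/v(245) = (((-1 + 9**2) - 141)*(-137))/(66304 + 296*245) = (((-1 + 81) - 141)*(-137))/(66304 + 72520) = ((80 - 141)*(-137))/138824 = -61*(-137)*(1/138824) = 8357*(1/138824) = 8357/138824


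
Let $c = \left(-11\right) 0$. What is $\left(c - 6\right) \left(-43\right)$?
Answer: $258$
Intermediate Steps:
$c = 0$
$\left(c - 6\right) \left(-43\right) = \left(0 - 6\right) \left(-43\right) = \left(-6\right) \left(-43\right) = 258$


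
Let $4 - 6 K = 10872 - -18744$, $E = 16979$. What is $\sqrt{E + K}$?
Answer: $\frac{\sqrt{108393}}{3} \approx 109.74$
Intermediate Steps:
$K = - \frac{14806}{3}$ ($K = \frac{2}{3} - \frac{10872 - -18744}{6} = \frac{2}{3} - \frac{10872 + 18744}{6} = \frac{2}{3} - 4936 = - \frac{14806}{3} \approx -4935.3$)
$\sqrt{E + K} = \sqrt{16979 - \frac{14806}{3}} = \sqrt{\frac{36131}{3}} = \frac{\sqrt{108393}}{3}$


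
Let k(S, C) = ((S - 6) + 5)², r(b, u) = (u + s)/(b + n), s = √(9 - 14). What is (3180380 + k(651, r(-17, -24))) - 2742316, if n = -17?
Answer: 860564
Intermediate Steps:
s = I*√5 (s = √(-5) = I*√5 ≈ 2.2361*I)
r(b, u) = (u + I*√5)/(-17 + b) (r(b, u) = (u + I*√5)/(b - 17) = (u + I*√5)/(-17 + b))
k(S, C) = (-1 + S)² (k(S, C) = ((-6 + S) + 5)² = (-1 + S)²)
(3180380 + k(651, r(-17, -24))) - 2742316 = (3180380 + (-1 + 651)²) - 2742316 = (3180380 + 650²) - 2742316 = (3180380 + 422500) - 2742316 = 3602880 - 2742316 = 860564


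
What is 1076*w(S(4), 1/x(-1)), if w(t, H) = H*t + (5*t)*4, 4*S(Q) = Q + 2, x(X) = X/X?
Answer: 33894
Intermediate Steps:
x(X) = 1
S(Q) = ½ + Q/4 (S(Q) = (Q + 2)/4 = (2 + Q)/4 = ½ + Q/4)
w(t, H) = 20*t + H*t (w(t, H) = H*t + 20*t = 20*t + H*t)
1076*w(S(4), 1/x(-1)) = 1076*((½ + (¼)*4)*(20 + 1/1)) = 1076*((½ + 1)*(20 + 1)) = 1076*((3/2)*21) = 1076*(63/2) = 33894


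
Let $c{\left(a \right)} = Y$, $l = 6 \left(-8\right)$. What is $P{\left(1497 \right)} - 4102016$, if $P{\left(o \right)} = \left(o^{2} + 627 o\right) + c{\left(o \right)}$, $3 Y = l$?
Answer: $-922404$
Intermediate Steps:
$l = -48$
$Y = -16$ ($Y = \frac{1}{3} \left(-48\right) = -16$)
$c{\left(a \right)} = -16$
$P{\left(o \right)} = -16 + o^{2} + 627 o$ ($P{\left(o \right)} = \left(o^{2} + 627 o\right) - 16 = -16 + o^{2} + 627 o$)
$P{\left(1497 \right)} - 4102016 = \left(-16 + 1497^{2} + 627 \cdot 1497\right) - 4102016 = \left(-16 + 2241009 + 938619\right) - 4102016 = 3179612 - 4102016 = -922404$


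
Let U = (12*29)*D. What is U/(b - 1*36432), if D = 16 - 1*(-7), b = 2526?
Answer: -1334/5651 ≈ -0.23606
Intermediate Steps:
D = 23 (D = 16 + 7 = 23)
U = 8004 (U = (12*29)*23 = 348*23 = 8004)
U/(b - 1*36432) = 8004/(2526 - 1*36432) = 8004/(2526 - 36432) = 8004/(-33906) = 8004*(-1/33906) = -1334/5651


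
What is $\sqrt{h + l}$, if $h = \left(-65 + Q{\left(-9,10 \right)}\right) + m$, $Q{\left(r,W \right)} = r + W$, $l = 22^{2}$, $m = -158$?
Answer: $\sqrt{262} \approx 16.186$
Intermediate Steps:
$l = 484$
$Q{\left(r,W \right)} = W + r$
$h = -222$ ($h = \left(-65 + \left(10 - 9\right)\right) - 158 = \left(-65 + 1\right) - 158 = -64 - 158 = -222$)
$\sqrt{h + l} = \sqrt{-222 + 484} = \sqrt{262}$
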